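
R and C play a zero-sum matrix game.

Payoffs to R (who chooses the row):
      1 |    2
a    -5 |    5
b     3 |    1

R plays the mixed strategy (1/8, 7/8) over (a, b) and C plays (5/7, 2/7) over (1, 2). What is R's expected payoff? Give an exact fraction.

13/7

Against (5/7, 2/7), each row's expected payoff is a: -15/7; b: 17/7.
Taking the (1/8, 7/8)-weighted average: (1/8)·(-15/7) + (7/8)·(17/7) = 13/7.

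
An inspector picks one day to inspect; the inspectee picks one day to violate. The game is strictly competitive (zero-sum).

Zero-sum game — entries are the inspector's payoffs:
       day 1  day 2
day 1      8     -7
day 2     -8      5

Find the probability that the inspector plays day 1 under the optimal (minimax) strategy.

Row minima are -7 and -8, so the inspector's maximin is -7; column maxima are 8 and 5, so the inspectee's minimax is 5. These differ, so the equilibrium is in mixed strategies.
Let the inspector play day 1 with probability p. The inspectee is indifferent when 8p − 8(1−p) = −7p + 5(1−p), giving p = 13/28.

13/28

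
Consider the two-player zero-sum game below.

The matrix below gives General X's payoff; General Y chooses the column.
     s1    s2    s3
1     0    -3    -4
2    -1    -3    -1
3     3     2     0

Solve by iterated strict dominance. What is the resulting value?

Column s1 is strictly dominated by s2 for General Y (-3<0, -3<-1, 2<3); eliminate s1.
Row 2 is strictly dominated by row 3 (2>-3, 0>-1); eliminate 2.
Column s2 is strictly dominated by s3 for General Y (-4<-3, 0<2); eliminate s2.
Row 1 is strictly dominated by row 3 (0>-4); eliminate 1.
Only (3, s3) remains, with payoff 0.

0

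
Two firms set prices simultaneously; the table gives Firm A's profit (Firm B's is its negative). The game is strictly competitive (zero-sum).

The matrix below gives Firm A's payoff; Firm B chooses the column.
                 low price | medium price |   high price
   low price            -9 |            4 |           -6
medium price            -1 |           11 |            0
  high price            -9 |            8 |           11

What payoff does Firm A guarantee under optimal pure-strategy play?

Row minima: -9, -1, -9 → Firm A's maximin is -1.
Column maxima: -1, 11, 11 → Firm B's minimax is -1.
They coincide at (medium price, low price), so the value is -1.

-1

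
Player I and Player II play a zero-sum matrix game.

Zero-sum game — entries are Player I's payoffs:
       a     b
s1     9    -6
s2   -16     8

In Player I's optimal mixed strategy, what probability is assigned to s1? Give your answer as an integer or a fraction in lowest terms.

Row minima are -6 and -16, so Player I's maximin is -6; column maxima are 9 and 8, so Player II's minimax is 8. These differ, so the equilibrium is in mixed strategies.
Let Player I play s1 with probability p. Player II is indifferent when 9p − 16(1−p) = −6p + 8(1−p), giving p = 8/13.

8/13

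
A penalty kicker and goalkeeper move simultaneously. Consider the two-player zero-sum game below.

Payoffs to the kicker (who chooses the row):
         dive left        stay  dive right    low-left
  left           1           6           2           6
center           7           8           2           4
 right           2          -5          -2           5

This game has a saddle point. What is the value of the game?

2

Row minima: 1, 2, -5 → the kicker's maximin is 2.
Column maxima: 7, 8, 2, 6 → the goalkeeper's minimax is 2.
They coincide at (center, dive right), so the value is 2.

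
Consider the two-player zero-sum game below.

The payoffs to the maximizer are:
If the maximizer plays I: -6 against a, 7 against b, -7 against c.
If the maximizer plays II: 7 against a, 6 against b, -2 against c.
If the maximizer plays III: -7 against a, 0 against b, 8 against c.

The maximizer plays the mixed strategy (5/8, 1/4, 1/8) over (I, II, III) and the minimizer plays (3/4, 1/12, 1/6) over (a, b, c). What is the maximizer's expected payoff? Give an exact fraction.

Against (3/4, 1/12, 1/6), each row's expected payoff is I: -61/12; II: 65/12; III: -47/12.
Taking the (5/8, 1/4, 1/8)-weighted average: (5/8)·(-61/12) + (1/4)·(65/12) + (1/8)·(-47/12) = -37/16.

-37/16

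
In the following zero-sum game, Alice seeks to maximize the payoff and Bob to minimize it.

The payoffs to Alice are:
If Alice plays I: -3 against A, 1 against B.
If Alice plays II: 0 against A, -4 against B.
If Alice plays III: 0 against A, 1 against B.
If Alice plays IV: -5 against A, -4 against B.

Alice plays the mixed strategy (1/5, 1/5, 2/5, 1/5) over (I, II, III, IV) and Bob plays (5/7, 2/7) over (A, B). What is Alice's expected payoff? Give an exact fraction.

Against (5/7, 2/7), each row's expected payoff is I: -13/7; II: -8/7; III: 2/7; IV: -33/7.
Taking the (1/5, 1/5, 2/5, 1/5)-weighted average: (1/5)·(-13/7) + (1/5)·(-8/7) + (2/5)·(2/7) + (1/5)·(-33/7) = -10/7.

-10/7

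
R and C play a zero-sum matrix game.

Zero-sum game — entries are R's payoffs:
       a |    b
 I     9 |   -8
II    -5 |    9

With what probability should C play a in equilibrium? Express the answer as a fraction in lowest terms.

Row minima are -8 and -5, so R's maximin is -5; column maxima are 9 and 9, so C's minimax is 9. These differ, so the equilibrium is in mixed strategies.
Let C play a with probability q. R is indifferent when 9q − 8(1−q) = −5q + 9(1−q), giving q = 17/31.

17/31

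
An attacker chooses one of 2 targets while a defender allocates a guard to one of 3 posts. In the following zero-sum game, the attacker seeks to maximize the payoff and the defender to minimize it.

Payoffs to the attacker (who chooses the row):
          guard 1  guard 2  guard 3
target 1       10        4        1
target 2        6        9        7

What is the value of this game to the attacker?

32/5

Column guard 2 is strictly dominated by guard 3 for the defender (it gives the attacker more in every row).
The remaining 2×2 game on (target 1, target 2) × (guard 1, guard 3) has no saddle point. Let the attacker play target 1 with probability p; indifference gives 10p + 6(1−p) = p + 7(1−p), so p = 1/10.
Similarly the defender's optimal q on guard 1 is 3/5, and the value is 10·(3/5) + (1)·(2/5) = 32/5.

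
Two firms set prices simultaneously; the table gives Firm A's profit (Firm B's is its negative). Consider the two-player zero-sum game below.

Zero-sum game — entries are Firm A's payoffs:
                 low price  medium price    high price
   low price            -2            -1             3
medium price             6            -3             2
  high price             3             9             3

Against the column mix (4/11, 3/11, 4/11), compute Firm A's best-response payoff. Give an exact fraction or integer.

51/11

low price: (-2)·(4/11) + (-1)·(3/11) + (3)·(4/11) = 1/11.
medium price: (6)·(4/11) + (-3)·(3/11) + (2)·(4/11) = 23/11.
high price: (3)·(4/11) + (9)·(3/11) + (3)·(4/11) = 51/11.
The best pure response is high price with expected payoff 51/11.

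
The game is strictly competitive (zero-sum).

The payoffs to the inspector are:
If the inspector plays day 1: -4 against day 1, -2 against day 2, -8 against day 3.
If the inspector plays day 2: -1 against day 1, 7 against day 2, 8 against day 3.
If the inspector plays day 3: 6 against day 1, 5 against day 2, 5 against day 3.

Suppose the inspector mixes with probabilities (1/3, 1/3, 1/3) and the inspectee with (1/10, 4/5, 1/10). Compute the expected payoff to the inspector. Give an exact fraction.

Against (1/10, 4/5, 1/10), each row's expected payoff is day 1: -14/5; day 2: 63/10; day 3: 51/10.
Taking the (1/3, 1/3, 1/3)-weighted average: (1/3)·(-14/5) + (1/3)·(63/10) + (1/3)·(51/10) = 43/15.

43/15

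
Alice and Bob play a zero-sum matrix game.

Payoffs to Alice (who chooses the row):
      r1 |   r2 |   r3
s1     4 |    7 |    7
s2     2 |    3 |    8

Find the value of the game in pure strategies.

4

Row minima: 4, 2 → Alice's maximin is 4.
Column maxima: 4, 7, 8 → Bob's minimax is 4.
They coincide at (s1, r1), so the value is 4.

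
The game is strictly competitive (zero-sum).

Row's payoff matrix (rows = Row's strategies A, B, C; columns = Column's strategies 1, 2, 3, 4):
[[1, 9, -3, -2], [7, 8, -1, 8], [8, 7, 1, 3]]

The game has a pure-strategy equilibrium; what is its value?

1

Row minima: -3, -1, 1 → Row's maximin is 1.
Column maxima: 8, 9, 1, 8 → Column's minimax is 1.
They coincide at (C, 3), so the value is 1.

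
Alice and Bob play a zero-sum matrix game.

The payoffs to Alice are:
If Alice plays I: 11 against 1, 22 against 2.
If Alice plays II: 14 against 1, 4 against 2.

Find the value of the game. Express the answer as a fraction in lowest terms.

Row minima are 11 and 4, so Alice's maximin is 11; column maxima are 14 and 22, so Bob's minimax is 14. These differ, so the equilibrium is in mixed strategies.
Let Alice play I with probability p. Bob is indifferent when 11p + 14(1−p) = 22p + 4(1−p), giving p = 10/21.
Let Bob play 1 with probability q. Alice is indifferent when 11q + 22(1−q) = 14q + 4(1−q), giving q = 6/7.
The value is 11·(6/7) + (22)·(1/7) = 88/7.

88/7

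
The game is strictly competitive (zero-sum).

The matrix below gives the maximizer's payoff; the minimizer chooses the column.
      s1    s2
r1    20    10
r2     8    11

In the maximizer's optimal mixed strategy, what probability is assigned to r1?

3/13

Row minima are 10 and 8, so the maximizer's maximin is 10; column maxima are 20 and 11, so the minimizer's minimax is 11. These differ, so the equilibrium is in mixed strategies.
Let the maximizer play r1 with probability p. The minimizer is indifferent when 20p + 8(1−p) = 10p + 11(1−p), giving p = 3/13.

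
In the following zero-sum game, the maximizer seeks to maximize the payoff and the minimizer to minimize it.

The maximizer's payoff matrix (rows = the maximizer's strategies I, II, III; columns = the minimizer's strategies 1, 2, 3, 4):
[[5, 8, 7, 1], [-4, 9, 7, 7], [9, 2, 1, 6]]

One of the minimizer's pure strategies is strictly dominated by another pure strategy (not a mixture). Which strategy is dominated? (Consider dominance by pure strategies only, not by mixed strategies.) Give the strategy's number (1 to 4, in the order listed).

The minimizer prefers columns that give the maximizer less. Compare 2 with 3: 7 < 8, 7 < 9, 1 < 2.
So 3 strictly dominates 2 for the minimizer; 2 is strictly dominated.

2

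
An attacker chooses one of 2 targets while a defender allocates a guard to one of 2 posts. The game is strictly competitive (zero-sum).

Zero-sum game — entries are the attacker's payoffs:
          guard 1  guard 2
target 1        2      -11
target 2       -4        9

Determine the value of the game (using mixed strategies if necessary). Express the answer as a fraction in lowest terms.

Row minima are -11 and -4, so the attacker's maximin is -4; column maxima are 2 and 9, so the defender's minimax is 2. These differ, so the equilibrium is in mixed strategies.
Let the attacker play target 1 with probability p. The defender is indifferent when 2p − 4(1−p) = −11p + 9(1−p), giving p = 1/2.
Let the defender play guard 1 with probability q. The attacker is indifferent when 2q − 11(1−q) = −4q + 9(1−q), giving q = 10/13.
The value is 2·(10/13) + (-11)·(3/13) = -1.

-1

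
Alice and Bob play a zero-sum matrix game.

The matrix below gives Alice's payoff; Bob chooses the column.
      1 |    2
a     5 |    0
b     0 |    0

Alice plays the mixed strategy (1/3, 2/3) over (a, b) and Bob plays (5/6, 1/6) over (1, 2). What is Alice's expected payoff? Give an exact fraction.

Against (5/6, 1/6), each row's expected payoff is a: 25/6; b: 0.
Taking the (1/3, 2/3)-weighted average: (1/3)·(25/6) + (2/3)·(0) = 25/18.

25/18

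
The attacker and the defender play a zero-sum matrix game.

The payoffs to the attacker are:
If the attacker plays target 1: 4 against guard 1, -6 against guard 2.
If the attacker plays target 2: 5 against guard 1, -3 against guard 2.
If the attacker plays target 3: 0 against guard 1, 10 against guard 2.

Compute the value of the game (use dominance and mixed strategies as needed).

Row target 1 is strictly dominated by row target 2, so the attacker never plays it.
The remaining 2×2 game on (target 2, target 3) × (guard 1, guard 2) has no saddle point. Let the attacker play target 2 with probability p; indifference gives 5p = −3p + 10(1−p), so p = 5/9.
Similarly the defender's optimal q on guard 1 is 13/18, and the value is 5·(13/18) + (-3)·(5/18) = 25/9.

25/9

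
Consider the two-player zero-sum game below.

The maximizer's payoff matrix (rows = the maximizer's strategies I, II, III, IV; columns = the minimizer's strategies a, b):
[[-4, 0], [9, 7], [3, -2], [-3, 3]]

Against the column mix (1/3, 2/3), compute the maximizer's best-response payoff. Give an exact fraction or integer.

23/3

I: (-4)·(1/3) + (0)·(2/3) = -4/3.
II: (9)·(1/3) + (7)·(2/3) = 23/3.
III: (3)·(1/3) + (-2)·(2/3) = -1/3.
IV: (-3)·(1/3) + (3)·(2/3) = 1.
The best pure response is II with expected payoff 23/3.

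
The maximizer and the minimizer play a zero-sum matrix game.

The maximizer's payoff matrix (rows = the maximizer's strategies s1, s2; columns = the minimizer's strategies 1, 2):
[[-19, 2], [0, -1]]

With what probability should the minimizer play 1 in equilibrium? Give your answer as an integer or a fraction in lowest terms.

Row minima are -19 and -1, so the maximizer's maximin is -1; column maxima are 0 and 2, so the minimizer's minimax is 0. These differ, so the equilibrium is in mixed strategies.
Let the minimizer play 1 with probability q. The maximizer is indifferent when −19q + 2(1−q) = −(1−q), giving q = 3/22.

3/22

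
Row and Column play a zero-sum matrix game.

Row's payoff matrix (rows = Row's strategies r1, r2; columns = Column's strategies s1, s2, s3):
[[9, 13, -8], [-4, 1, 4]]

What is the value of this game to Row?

4/25

Column s2 is strictly dominated by s1 for Column (it gives Row more in every row).
The remaining 2×2 game on (r1, r2) × (s1, s3) has no saddle point. Let Row play r1 with probability p; indifference gives 9p − 4(1−p) = −8p + 4(1−p), so p = 8/25.
Similarly Column's optimal q on s1 is 12/25, and the value is 9·(12/25) + (-8)·(13/25) = 4/25.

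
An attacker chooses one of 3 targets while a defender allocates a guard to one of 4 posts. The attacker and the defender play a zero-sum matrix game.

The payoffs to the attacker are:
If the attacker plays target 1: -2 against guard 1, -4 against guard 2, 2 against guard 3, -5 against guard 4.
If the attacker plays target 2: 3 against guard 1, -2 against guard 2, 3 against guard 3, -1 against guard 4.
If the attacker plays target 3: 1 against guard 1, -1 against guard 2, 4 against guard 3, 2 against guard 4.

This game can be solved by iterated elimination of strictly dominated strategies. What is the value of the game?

-1

Column guard 1 is strictly dominated by guard 2 for the defender (-4<-2, -2<3, -1<1); eliminate guard 1.
Row target 1 is strictly dominated by row target 2 (-2>-4, 3>2, -1>-5); eliminate target 1.
Column guard 3 is strictly dominated by guard 2 for the defender (-2<3, -1<4); eliminate guard 3.
Row target 2 is strictly dominated by row target 3 (-1>-2, 2>-1); eliminate target 2.
Column guard 4 is strictly dominated by guard 2 for the defender (-1<2); eliminate guard 4.
Only (target 3, guard 2) remains, with payoff -1.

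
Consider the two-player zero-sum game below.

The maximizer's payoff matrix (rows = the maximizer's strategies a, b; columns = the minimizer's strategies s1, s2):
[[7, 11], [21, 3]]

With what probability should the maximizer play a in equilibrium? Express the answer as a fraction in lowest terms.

9/11

Row minima are 7 and 3, so the maximizer's maximin is 7; column maxima are 21 and 11, so the minimizer's minimax is 11. These differ, so the equilibrium is in mixed strategies.
Let the maximizer play a with probability p. The minimizer is indifferent when 7p + 21(1−p) = 11p + 3(1−p), giving p = 9/11.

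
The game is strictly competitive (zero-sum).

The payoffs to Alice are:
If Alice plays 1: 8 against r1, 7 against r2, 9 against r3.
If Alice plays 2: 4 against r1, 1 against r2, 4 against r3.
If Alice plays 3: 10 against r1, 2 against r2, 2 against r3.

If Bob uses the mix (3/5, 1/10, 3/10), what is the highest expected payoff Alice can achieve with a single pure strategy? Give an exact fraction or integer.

1: (8)·(3/5) + (7)·(1/10) + (9)·(3/10) = 41/5.
2: (4)·(3/5) + (1)·(1/10) + (4)·(3/10) = 37/10.
3: (10)·(3/5) + (2)·(1/10) + (2)·(3/10) = 34/5.
The best pure response is 1 with expected payoff 41/5.

41/5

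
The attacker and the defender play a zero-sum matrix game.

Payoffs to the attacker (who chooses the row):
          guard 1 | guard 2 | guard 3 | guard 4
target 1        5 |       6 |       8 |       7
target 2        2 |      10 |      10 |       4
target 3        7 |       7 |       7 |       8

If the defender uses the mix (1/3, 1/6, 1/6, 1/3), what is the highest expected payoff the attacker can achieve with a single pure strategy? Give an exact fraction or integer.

22/3

target 1: (5)·(1/3) + (6)·(1/6) + (8)·(1/6) + (7)·(1/3) = 19/3.
target 2: (2)·(1/3) + (10)·(1/6) + (10)·(1/6) + (4)·(1/3) = 16/3.
target 3: (7)·(1/3) + (7)·(1/6) + (7)·(1/6) + (8)·(1/3) = 22/3.
The best pure response is target 3 with expected payoff 22/3.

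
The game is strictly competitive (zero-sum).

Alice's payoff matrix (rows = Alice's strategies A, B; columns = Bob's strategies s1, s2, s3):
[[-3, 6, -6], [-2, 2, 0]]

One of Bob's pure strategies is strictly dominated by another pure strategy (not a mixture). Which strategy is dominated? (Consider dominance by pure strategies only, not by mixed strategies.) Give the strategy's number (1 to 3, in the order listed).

2

Bob prefers columns that give Alice less. Compare s2 with s1: -3 < 6, -2 < 2.
So s1 strictly dominates s2 for Bob; s2 is strictly dominated.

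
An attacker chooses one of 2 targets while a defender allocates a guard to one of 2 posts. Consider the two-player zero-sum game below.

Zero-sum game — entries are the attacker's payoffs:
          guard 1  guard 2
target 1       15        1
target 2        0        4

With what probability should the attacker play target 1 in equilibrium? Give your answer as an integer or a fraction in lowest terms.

Row minima are 1 and 0, so the attacker's maximin is 1; column maxima are 15 and 4, so the defender's minimax is 4. These differ, so the equilibrium is in mixed strategies.
Let the attacker play target 1 with probability p. The defender is indifferent when 15p = p + 4(1−p), giving p = 2/9.

2/9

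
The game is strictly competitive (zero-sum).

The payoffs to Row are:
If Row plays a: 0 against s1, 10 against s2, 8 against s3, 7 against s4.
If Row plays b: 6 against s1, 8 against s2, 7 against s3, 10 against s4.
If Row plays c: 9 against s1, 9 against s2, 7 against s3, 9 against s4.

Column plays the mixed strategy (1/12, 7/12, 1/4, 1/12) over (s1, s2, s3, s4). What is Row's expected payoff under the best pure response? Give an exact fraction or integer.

a: (0)·(1/12) + (10)·(7/12) + (8)·(1/4) + (7)·(1/12) = 101/12.
b: (6)·(1/12) + (8)·(7/12) + (7)·(1/4) + (10)·(1/12) = 31/4.
c: (9)·(1/12) + (9)·(7/12) + (7)·(1/4) + (9)·(1/12) = 17/2.
The best pure response is c with expected payoff 17/2.

17/2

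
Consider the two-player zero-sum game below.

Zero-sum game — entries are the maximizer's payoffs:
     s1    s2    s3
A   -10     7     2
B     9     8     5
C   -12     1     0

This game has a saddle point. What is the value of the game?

Row minima: -10, 5, -12 → the maximizer's maximin is 5.
Column maxima: 9, 8, 5 → the minimizer's minimax is 5.
They coincide at (B, s3), so the value is 5.

5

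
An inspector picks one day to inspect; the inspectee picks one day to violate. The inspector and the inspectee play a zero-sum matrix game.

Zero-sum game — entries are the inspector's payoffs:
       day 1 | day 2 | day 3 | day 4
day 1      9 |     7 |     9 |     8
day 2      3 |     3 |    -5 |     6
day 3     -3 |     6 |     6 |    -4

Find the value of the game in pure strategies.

7

Row minima: 7, -5, -4 → the inspector's maximin is 7.
Column maxima: 9, 7, 9, 8 → the inspectee's minimax is 7.
They coincide at (day 1, day 2), so the value is 7.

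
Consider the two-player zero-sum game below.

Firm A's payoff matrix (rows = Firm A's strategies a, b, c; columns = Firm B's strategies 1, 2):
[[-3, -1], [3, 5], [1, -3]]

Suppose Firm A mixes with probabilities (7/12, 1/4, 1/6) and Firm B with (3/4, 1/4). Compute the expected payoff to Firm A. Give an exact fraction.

-7/12

Against (3/4, 1/4), each row's expected payoff is a: -5/2; b: 7/2; c: 0.
Taking the (7/12, 1/4, 1/6)-weighted average: (7/12)·(-5/2) + (1/4)·(7/2) + (1/6)·(0) = -7/12.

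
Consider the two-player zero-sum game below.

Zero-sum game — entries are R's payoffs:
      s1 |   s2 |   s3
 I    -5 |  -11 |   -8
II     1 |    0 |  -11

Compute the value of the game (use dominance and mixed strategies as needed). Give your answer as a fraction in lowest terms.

Column s1 is strictly dominated by s2 for C (it gives R more in every row).
The remaining 2×2 game on (I, II) × (s2, s3) has no saddle point. Let R play I with probability p; indifference gives −11p = −8p − 11(1−p), so p = 11/14.
Similarly C's optimal q on s2 is 3/14, and the value is -11·(3/14) + (-8)·(11/14) = -121/14.

-121/14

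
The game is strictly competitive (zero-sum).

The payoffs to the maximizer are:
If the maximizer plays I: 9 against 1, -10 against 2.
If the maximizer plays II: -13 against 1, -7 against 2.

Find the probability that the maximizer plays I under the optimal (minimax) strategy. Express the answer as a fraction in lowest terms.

6/25

Row minima are -10 and -13, so the maximizer's maximin is -10; column maxima are 9 and -7, so the minimizer's minimax is -7. These differ, so the equilibrium is in mixed strategies.
Let the maximizer play I with probability p. The minimizer is indifferent when 9p − 13(1−p) = −10p − 7(1−p), giving p = 6/25.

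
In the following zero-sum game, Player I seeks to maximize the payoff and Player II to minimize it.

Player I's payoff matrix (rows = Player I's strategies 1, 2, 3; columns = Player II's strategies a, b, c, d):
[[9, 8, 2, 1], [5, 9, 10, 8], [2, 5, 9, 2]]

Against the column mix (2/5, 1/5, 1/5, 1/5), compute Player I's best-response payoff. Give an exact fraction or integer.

1: (9)·(2/5) + (8)·(1/5) + (2)·(1/5) + (1)·(1/5) = 29/5.
2: (5)·(2/5) + (9)·(1/5) + (10)·(1/5) + (8)·(1/5) = 37/5.
3: (2)·(2/5) + (5)·(1/5) + (9)·(1/5) + (2)·(1/5) = 4.
The best pure response is 2 with expected payoff 37/5.

37/5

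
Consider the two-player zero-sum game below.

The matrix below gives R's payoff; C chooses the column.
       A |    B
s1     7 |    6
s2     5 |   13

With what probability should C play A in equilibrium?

Row minima are 6 and 5, so R's maximin is 6; column maxima are 7 and 13, so C's minimax is 7. These differ, so the equilibrium is in mixed strategies.
Let C play A with probability q. R is indifferent when 7q + 6(1−q) = 5q + 13(1−q), giving q = 7/9.

7/9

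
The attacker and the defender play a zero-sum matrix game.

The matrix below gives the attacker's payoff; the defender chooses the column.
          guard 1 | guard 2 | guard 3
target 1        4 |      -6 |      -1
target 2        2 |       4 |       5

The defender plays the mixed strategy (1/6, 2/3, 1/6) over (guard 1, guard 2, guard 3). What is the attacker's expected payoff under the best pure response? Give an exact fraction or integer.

target 1: (4)·(1/6) + (-6)·(2/3) + (-1)·(1/6) = -7/2.
target 2: (2)·(1/6) + (4)·(2/3) + (5)·(1/6) = 23/6.
The best pure response is target 2 with expected payoff 23/6.

23/6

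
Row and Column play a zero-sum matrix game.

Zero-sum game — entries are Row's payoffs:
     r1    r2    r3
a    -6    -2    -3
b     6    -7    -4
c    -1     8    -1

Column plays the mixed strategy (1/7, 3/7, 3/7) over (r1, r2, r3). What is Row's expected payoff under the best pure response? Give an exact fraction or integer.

20/7

a: (-6)·(1/7) + (-2)·(3/7) + (-3)·(3/7) = -3.
b: (6)·(1/7) + (-7)·(3/7) + (-4)·(3/7) = -27/7.
c: (-1)·(1/7) + (8)·(3/7) + (-1)·(3/7) = 20/7.
The best pure response is c with expected payoff 20/7.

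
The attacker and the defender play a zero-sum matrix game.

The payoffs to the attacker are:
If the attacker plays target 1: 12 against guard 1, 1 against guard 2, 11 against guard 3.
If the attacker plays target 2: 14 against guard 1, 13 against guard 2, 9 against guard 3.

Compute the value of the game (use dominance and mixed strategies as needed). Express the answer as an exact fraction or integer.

Column guard 1 is strictly dominated by guard 3 for the defender (it gives the attacker more in every row).
The remaining 2×2 game on (target 1, target 2) × (guard 2, guard 3) has no saddle point. Let the attacker play target 1 with probability p; indifference gives p + 13(1−p) = 11p + 9(1−p), so p = 2/7.
Similarly the defender's optimal q on guard 2 is 1/7, and the value is 1·(1/7) + (11)·(6/7) = 67/7.

67/7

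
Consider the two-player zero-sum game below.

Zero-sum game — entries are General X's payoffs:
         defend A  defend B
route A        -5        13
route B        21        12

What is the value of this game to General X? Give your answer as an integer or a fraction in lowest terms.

37/3

Row minima are -5 and 12, so General X's maximin is 12; column maxima are 21 and 13, so General Y's minimax is 13. These differ, so the equilibrium is in mixed strategies.
Let General X play route A with probability p. General Y is indifferent when −5p + 21(1−p) = 13p + 12(1−p), giving p = 1/3.
Let General Y play defend A with probability q. General X is indifferent when −5q + 13(1−q) = 21q + 12(1−q), giving q = 1/27.
The value is -5·(1/27) + (13)·(26/27) = 37/3.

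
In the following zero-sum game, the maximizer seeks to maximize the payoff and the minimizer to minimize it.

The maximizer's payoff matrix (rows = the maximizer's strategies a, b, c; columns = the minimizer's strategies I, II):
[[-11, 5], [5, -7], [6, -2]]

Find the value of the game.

Row b is strictly dominated by row c, so the maximizer never plays it.
The remaining 2×2 game on (a, c) × (I, II) has no saddle point. Let the maximizer play a with probability p; indifference gives −11p + 6(1−p) = 5p − 2(1−p), so p = 1/3.
Similarly the minimizer's optimal q on I is 7/24, and the value is -11·(7/24) + (5)·(17/24) = 1/3.

1/3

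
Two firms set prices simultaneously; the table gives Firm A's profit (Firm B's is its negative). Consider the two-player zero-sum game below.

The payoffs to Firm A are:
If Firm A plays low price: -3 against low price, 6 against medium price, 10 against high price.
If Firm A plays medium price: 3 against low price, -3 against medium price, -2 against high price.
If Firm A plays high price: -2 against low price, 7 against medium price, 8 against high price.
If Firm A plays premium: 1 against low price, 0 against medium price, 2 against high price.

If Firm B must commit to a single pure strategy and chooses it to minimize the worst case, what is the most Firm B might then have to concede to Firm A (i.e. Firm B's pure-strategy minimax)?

3

The worst case (largest entry) in each column is low price: 3, medium price: 7, high price: 10.
The best (smallest) of these is 3.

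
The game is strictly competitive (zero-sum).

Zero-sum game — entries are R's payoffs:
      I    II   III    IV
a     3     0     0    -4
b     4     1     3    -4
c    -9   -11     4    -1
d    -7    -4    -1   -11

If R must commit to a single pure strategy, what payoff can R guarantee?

The worst-case payoff for each row is a: -4, b: -4, c: -11, d: -11.
The best of these is -4.

-4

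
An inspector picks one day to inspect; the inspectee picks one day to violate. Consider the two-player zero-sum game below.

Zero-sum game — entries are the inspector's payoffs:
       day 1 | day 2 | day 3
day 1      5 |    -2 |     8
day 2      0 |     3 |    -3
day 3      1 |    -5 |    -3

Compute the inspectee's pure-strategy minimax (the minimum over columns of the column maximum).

The worst case (largest entry) in each column is day 1: 5, day 2: 3, day 3: 8.
The best (smallest) of these is 3.

3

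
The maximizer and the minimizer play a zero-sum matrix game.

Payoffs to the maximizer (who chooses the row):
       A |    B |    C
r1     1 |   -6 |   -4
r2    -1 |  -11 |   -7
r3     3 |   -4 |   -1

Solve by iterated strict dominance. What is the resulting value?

-4

Row r2 is strictly dominated by row r1 (1>-1, -6>-11, -4>-7); eliminate r2.
Row r1 is strictly dominated by row r3 (3>1, -4>-6, -1>-4); eliminate r1.
Column A is strictly dominated by B for the minimizer (-4<3); eliminate A.
Column C is strictly dominated by B for the minimizer (-4<-1); eliminate C.
Only (r3, B) remains, with payoff -4.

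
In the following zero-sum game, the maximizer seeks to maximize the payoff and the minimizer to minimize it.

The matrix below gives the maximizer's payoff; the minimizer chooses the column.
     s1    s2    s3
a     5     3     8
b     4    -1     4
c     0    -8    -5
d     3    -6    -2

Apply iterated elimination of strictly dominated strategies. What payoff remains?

3

Column s1 is strictly dominated by s2 for the minimizer (3<5, -1<4, -8<0, -6<3); eliminate s1.
Column s3 is strictly dominated by s2 for the minimizer (3<8, -1<4, -8<-5, -6<-2); eliminate s3.
Row c is strictly dominated by row a (3>-8); eliminate c.
Row d is strictly dominated by row a (3>-6); eliminate d.
Row b is strictly dominated by row a (3>-1); eliminate b.
Only (a, s2) remains, with payoff 3.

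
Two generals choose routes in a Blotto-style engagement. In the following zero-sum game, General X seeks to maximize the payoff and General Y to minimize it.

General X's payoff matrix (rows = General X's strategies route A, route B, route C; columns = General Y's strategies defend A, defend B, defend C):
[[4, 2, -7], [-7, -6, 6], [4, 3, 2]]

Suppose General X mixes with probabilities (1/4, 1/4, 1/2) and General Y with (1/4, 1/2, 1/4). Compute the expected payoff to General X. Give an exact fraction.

3/4

Against (1/4, 1/2, 1/4), each row's expected payoff is route A: 1/4; route B: -13/4; route C: 3.
Taking the (1/4, 1/4, 1/2)-weighted average: (1/4)·(1/4) + (1/4)·(-13/4) + (1/2)·(3) = 3/4.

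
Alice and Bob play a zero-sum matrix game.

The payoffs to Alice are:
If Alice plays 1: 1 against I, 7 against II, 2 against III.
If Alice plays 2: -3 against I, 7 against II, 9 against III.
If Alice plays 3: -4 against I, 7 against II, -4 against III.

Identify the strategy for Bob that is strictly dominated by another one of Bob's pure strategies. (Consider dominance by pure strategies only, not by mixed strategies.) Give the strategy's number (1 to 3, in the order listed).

2

Bob prefers columns that give Alice less. Compare II with I: 1 < 7, -3 < 7, -4 < 7.
So I strictly dominates II for Bob; II is strictly dominated.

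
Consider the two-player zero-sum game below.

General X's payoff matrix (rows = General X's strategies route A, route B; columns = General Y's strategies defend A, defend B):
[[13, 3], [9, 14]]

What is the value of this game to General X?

Row minima are 3 and 9, so General X's maximin is 9; column maxima are 13 and 14, so General Y's minimax is 13. These differ, so the equilibrium is in mixed strategies.
Let General X play route A with probability p. General Y is indifferent when 13p + 9(1−p) = 3p + 14(1−p), giving p = 1/3.
Let General Y play defend A with probability q. General X is indifferent when 13q + 3(1−q) = 9q + 14(1−q), giving q = 11/15.
The value is 13·(11/15) + (3)·(4/15) = 31/3.

31/3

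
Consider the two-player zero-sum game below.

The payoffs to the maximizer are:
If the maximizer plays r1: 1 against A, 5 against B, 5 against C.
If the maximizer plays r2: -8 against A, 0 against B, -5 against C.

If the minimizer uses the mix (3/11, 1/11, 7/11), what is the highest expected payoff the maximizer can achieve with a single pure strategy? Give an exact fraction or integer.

43/11

r1: (1)·(3/11) + (5)·(1/11) + (5)·(7/11) = 43/11.
r2: (-8)·(3/11) + (0)·(1/11) + (-5)·(7/11) = -59/11.
The best pure response is r1 with expected payoff 43/11.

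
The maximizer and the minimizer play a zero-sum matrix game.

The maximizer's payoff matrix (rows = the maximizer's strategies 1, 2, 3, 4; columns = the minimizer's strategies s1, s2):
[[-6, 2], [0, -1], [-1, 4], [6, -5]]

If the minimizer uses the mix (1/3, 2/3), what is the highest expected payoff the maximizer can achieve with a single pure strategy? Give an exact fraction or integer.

1: (-6)·(1/3) + (2)·(2/3) = -2/3.
2: (0)·(1/3) + (-1)·(2/3) = -2/3.
3: (-1)·(1/3) + (4)·(2/3) = 7/3.
4: (6)·(1/3) + (-5)·(2/3) = -4/3.
The best pure response is 3 with expected payoff 7/3.

7/3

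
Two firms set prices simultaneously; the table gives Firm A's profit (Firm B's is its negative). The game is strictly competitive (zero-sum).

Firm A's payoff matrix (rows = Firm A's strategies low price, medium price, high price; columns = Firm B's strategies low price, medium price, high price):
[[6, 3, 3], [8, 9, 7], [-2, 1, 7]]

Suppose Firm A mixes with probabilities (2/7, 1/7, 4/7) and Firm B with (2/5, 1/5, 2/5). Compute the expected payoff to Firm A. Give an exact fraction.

Against (2/5, 1/5, 2/5), each row's expected payoff is low price: 21/5; medium price: 39/5; high price: 11/5.
Taking the (2/7, 1/7, 4/7)-weighted average: (2/7)·(21/5) + (1/7)·(39/5) + (4/7)·(11/5) = 25/7.

25/7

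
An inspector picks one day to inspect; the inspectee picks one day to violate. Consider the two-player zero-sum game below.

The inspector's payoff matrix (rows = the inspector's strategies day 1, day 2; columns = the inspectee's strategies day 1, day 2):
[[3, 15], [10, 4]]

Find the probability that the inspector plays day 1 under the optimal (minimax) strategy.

1/3

Row minima are 3 and 4, so the inspector's maximin is 4; column maxima are 10 and 15, so the inspectee's minimax is 10. These differ, so the equilibrium is in mixed strategies.
Let the inspector play day 1 with probability p. The inspectee is indifferent when 3p + 10(1−p) = 15p + 4(1−p), giving p = 1/3.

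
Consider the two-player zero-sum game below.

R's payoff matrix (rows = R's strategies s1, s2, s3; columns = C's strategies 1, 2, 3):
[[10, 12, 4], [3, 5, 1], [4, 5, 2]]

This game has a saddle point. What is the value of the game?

Row minima: 4, 1, 2 → R's maximin is 4.
Column maxima: 10, 12, 4 → C's minimax is 4.
They coincide at (s1, 3), so the value is 4.

4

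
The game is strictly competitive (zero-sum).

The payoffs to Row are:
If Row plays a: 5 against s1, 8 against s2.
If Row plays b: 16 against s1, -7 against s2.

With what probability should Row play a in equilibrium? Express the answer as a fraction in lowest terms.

23/26

Row minima are 5 and -7, so Row's maximin is 5; column maxima are 16 and 8, so Column's minimax is 8. These differ, so the equilibrium is in mixed strategies.
Let Row play a with probability p. Column is indifferent when 5p + 16(1−p) = 8p − 7(1−p), giving p = 23/26.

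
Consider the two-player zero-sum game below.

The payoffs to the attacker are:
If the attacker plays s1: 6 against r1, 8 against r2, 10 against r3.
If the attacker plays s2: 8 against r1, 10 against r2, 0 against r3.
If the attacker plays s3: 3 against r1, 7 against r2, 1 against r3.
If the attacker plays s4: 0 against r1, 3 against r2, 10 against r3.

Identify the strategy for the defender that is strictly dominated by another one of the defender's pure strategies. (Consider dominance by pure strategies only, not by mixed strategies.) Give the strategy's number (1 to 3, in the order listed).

2

The defender prefers columns that give the attacker less. Compare r2 with r1: 6 < 8, 8 < 10, 3 < 7, 0 < 3.
So r1 strictly dominates r2 for the defender; r2 is strictly dominated.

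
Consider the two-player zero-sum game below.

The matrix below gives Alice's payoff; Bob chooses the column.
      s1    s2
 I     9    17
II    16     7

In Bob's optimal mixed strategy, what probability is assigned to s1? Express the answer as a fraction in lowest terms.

Row minima are 9 and 7, so Alice's maximin is 9; column maxima are 16 and 17, so Bob's minimax is 16. These differ, so the equilibrium is in mixed strategies.
Let Bob play s1 with probability q. Alice is indifferent when 9q + 17(1−q) = 16q + 7(1−q), giving q = 10/17.

10/17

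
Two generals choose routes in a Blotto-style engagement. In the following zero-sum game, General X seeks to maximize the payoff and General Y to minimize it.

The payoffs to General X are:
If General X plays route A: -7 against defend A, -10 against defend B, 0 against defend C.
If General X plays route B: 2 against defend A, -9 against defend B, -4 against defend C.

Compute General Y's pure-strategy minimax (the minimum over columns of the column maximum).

The worst case (largest entry) in each column is defend A: 2, defend B: -9, defend C: 0.
The best (smallest) of these is -9.

-9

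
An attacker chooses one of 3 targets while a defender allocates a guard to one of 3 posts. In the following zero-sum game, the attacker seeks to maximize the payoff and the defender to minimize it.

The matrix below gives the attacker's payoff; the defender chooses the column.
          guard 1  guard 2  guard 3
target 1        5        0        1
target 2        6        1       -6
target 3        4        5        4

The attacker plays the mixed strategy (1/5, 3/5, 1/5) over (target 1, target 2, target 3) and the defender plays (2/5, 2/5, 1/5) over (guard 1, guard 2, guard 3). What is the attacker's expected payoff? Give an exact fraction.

57/25

Against (2/5, 2/5, 1/5), each row's expected payoff is target 1: 11/5; target 2: 8/5; target 3: 22/5.
Taking the (1/5, 3/5, 1/5)-weighted average: (1/5)·(11/5) + (3/5)·(8/5) + (1/5)·(22/5) = 57/25.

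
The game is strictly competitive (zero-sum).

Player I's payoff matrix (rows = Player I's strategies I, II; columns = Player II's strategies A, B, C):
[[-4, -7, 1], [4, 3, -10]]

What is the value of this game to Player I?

Column A is strictly dominated by B for Player II (it gives Player I more in every row).
The remaining 2×2 game on (I, II) × (B, C) has no saddle point. Let Player I play I with probability p; indifference gives −7p + 3(1−p) = p − 10(1−p), so p = 13/21.
Similarly Player II's optimal q on B is 11/21, and the value is -7·(11/21) + (1)·(10/21) = -67/21.

-67/21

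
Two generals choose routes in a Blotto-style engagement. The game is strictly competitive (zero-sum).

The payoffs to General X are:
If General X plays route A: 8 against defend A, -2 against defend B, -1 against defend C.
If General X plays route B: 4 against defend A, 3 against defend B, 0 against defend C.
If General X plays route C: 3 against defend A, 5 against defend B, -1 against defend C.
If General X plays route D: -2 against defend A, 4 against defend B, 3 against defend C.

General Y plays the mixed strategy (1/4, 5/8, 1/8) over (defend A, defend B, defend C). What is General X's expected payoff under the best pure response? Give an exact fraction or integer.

15/4

route A: (8)·(1/4) + (-2)·(5/8) + (-1)·(1/8) = 5/8.
route B: (4)·(1/4) + (3)·(5/8) + (0)·(1/8) = 23/8.
route C: (3)·(1/4) + (5)·(5/8) + (-1)·(1/8) = 15/4.
route D: (-2)·(1/4) + (4)·(5/8) + (3)·(1/8) = 19/8.
The best pure response is route C with expected payoff 15/4.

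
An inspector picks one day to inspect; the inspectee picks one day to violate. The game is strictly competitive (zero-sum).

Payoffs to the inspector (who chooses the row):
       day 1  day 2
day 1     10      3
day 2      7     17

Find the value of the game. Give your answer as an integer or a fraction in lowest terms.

149/17

Row minima are 3 and 7, so the inspector's maximin is 7; column maxima are 10 and 17, so the inspectee's minimax is 10. These differ, so the equilibrium is in mixed strategies.
Let the inspector play day 1 with probability p. The inspectee is indifferent when 10p + 7(1−p) = 3p + 17(1−p), giving p = 10/17.
Let the inspectee play day 1 with probability q. The inspector is indifferent when 10q + 3(1−q) = 7q + 17(1−q), giving q = 14/17.
The value is 10·(14/17) + (3)·(3/17) = 149/17.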